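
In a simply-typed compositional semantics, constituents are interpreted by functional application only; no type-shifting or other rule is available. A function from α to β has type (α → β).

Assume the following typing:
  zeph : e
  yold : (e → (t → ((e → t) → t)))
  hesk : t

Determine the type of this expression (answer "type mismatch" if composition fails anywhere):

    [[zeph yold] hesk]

At [zeph yold], yold : (e → (t → ((e → t) → t))) takes zeph : e, giving (t → ((e → t) → t)).
At [[zeph yold] hesk], [zeph yold] : (t → ((e → t) → t)) takes hesk : t, giving ((e → t) → t).

((e → t) → t)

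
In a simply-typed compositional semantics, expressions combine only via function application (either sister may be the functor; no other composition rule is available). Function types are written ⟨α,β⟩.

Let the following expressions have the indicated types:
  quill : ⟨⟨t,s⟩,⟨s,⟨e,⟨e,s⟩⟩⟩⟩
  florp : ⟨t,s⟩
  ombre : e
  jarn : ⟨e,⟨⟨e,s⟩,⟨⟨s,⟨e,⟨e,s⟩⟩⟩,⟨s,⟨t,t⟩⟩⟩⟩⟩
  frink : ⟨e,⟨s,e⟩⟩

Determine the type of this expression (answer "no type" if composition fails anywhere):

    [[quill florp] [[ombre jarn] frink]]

[quill florp]: ⟨⟨t,s⟩,⟨s,⟨e,⟨e,s⟩⟩⟩⟩ applied to ⟨t,s⟩ yields ⟨s,⟨e,⟨e,s⟩⟩⟩.
[ombre jarn]: ⟨e,⟨⟨e,s⟩,⟨⟨s,⟨e,⟨e,s⟩⟩⟩,⟨s,⟨t,t⟩⟩⟩⟩⟩ applied to e yields ⟨⟨e,s⟩,⟨⟨s,⟨e,⟨e,s⟩⟩⟩,⟨s,⟨t,t⟩⟩⟩⟩.
[[ombre jarn] frink]: ⟨⟨e,s⟩,⟨⟨s,⟨e,⟨e,s⟩⟩⟩,⟨s,⟨t,t⟩⟩⟩⟩ with ⟨e,⟨s,e⟩⟩ — neither is a function whose domain matches the other; composition fails here.

no type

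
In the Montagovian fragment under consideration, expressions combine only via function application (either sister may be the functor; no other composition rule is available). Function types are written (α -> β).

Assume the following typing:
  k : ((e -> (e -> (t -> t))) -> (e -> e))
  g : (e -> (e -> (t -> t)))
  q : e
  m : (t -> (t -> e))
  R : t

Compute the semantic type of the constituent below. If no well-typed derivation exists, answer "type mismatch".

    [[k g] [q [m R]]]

At [k g], k : ((e -> (e -> (t -> t))) -> (e -> e)) takes g : (e -> (e -> (t -> t))), giving (e -> e).
At [m R], m : (t -> (t -> e)) takes R : t, giving (t -> e).
[q [m R]]: e and (t -> e) cannot combine by function application — type clash.

type mismatch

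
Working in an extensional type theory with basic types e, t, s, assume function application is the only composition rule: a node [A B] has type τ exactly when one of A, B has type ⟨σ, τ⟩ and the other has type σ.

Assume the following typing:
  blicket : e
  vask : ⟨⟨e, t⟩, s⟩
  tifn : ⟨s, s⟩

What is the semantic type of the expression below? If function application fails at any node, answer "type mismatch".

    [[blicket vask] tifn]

[blicket vask]: e with ⟨⟨e, t⟩, s⟩ — neither is a function whose domain matches the other; composition fails here.

type mismatch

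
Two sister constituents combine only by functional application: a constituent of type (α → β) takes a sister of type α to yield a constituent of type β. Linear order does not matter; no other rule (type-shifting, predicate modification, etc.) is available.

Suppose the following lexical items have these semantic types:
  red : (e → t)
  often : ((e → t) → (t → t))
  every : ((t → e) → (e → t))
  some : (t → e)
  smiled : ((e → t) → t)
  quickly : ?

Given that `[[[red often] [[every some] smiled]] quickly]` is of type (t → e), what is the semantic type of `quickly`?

(t → (t → e))

[[[red often] [[every some] smiled]] quickly] must have type (t → e). The sister [[red often] [[every some] smiled]] has type t; that is not a function onto (t → e), so quickly must be the functor, of type (t → (t → e)).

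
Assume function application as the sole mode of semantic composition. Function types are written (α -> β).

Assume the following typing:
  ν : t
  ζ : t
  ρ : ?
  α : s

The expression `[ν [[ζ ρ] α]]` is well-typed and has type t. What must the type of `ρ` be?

At [ν [[ζ ρ] α]] (required: t): ν is t, which is not a function with range t; hence [[ζ ρ] α] is the functor — type (t -> t).
At [[ζ ρ] α] (required: (t -> t)): α is s, which is not a function with range (t -> t); hence [ζ ρ] is the functor — type (s -> (t -> t)).
At [ζ ρ] (required: (s -> (t -> t))): ζ is t, which is not a function with range (s -> (t -> t)); hence ρ is the functor — type (t -> (s -> (t -> t))).

(t -> (s -> (t -> t)))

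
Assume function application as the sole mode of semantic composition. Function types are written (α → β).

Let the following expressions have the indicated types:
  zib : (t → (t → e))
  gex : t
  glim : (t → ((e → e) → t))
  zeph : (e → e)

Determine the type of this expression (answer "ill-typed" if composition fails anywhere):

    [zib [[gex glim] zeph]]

[gex glim]: (t → ((e → e) → t)) applied to t yields ((e → e) → t).
[[gex glim] zeph]: ((e → e) → t) applied to (e → e) yields t.
[zib [[gex glim] zeph]]: (t → (t → e)) applied to t yields (t → e).

(t → e)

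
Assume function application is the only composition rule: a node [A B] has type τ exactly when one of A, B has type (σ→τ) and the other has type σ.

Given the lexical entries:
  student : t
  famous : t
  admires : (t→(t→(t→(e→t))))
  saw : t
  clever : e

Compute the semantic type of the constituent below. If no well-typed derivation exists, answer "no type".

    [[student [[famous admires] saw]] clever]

[famous admires]: admires is (t→(t→(t→(e→t)))), famous is t; result (t→(t→(e→t))).
[[famous admires] saw]: [famous admires] is (t→(t→(e→t))), saw is t; result (t→(e→t)).
[student [[famous admires] saw]]: [[famous admires] saw] is (t→(e→t)), student is t; result (e→t).
[[student [[famous admires] saw]] clever]: [student [[famous admires] saw]] is (e→t), clever is e; result t.

t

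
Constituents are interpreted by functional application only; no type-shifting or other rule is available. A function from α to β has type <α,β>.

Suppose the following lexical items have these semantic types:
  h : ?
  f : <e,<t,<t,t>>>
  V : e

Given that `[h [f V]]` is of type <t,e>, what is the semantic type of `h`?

<<t,<t,t>>,<t,e>>

For [h [f V]] to have type <t,e> with [f V] of type <t,<t,t>>, h must be the function: h : <<t,<t,t>>,<t,e>>.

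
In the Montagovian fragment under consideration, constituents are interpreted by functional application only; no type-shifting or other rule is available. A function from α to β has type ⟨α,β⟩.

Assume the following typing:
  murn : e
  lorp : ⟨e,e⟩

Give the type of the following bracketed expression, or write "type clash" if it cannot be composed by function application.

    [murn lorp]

[murn lorp]: ⟨e,e⟩ applied to e yields e.

e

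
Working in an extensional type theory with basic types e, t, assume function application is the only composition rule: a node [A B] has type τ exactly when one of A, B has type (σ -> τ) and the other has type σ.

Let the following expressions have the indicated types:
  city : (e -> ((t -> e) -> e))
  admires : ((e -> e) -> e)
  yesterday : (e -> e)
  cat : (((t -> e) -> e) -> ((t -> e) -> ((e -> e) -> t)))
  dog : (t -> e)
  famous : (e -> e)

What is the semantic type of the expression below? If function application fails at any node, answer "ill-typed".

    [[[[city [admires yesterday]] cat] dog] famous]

[admires yesterday]: admires is ((e -> e) -> e), yesterday is (e -> e); result e.
[city [admires yesterday]]: city is (e -> ((t -> e) -> e)), [admires yesterday] is e; result ((t -> e) -> e).
[[city [admires yesterday]] cat]: cat is (((t -> e) -> e) -> ((t -> e) -> ((e -> e) -> t))), [city [admires yesterday]] is ((t -> e) -> e); result ((t -> e) -> ((e -> e) -> t)).
[[[city [admires yesterday]] cat] dog]: [[city [admires yesterday]] cat] is ((t -> e) -> ((e -> e) -> t)), dog is (t -> e); result ((e -> e) -> t).
[[[[city [admires yesterday]] cat] dog] famous]: [[[city [admires yesterday]] cat] dog] is ((e -> e) -> t), famous is (e -> e); result t.

t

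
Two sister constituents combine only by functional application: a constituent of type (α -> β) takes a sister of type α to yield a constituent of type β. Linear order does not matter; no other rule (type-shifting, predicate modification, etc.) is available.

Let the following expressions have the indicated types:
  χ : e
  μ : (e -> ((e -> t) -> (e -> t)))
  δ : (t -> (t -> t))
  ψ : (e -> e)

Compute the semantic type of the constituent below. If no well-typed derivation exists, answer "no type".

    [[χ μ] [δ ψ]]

At [χ μ], μ : (e -> ((e -> t) -> (e -> t))) takes χ : e, giving ((e -> t) -> (e -> t)).
At [δ ψ]: neither (t -> (t -> t)) nor (e -> e) can take the other as argument; the node is ill-typed.

no type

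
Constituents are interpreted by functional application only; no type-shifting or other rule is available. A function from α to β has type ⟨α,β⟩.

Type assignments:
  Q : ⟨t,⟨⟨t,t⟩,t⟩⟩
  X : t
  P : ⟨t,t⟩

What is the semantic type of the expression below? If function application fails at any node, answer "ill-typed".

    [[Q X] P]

t

[Q X]: ⟨t,⟨⟨t,t⟩,t⟩⟩ applied to t yields ⟨⟨t,t⟩,t⟩.
[[Q X] P]: ⟨⟨t,t⟩,t⟩ applied to ⟨t,t⟩ yields t.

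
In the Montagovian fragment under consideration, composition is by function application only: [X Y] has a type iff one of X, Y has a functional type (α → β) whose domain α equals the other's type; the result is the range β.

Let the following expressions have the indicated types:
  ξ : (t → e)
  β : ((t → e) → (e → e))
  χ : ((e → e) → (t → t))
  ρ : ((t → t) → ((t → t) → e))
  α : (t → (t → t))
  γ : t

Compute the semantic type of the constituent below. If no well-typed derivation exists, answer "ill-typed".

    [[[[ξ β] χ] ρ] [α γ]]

e

At [ξ β], β : ((t → e) → (e → e)) takes ξ : (t → e), giving (e → e).
At [[ξ β] χ], χ : ((e → e) → (t → t)) takes [ξ β] : (e → e), giving (t → t).
At [[[ξ β] χ] ρ], ρ : ((t → t) → ((t → t) → e)) takes [[ξ β] χ] : (t → t), giving ((t → t) → e).
At [α γ], α : (t → (t → t)) takes γ : t, giving (t → t).
At [[[[ξ β] χ] ρ] [α γ]], [[[ξ β] χ] ρ] : ((t → t) → e) takes [α γ] : (t → t), giving e.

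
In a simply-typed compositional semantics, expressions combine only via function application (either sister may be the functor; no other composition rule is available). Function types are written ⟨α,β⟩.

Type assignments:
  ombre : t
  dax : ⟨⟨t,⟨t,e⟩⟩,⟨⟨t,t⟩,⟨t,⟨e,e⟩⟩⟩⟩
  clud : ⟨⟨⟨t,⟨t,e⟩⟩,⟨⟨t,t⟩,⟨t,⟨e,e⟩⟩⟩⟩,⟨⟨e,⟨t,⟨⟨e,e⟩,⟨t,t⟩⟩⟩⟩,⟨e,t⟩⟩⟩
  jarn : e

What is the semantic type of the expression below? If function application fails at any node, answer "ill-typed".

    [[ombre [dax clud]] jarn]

ill-typed

[dax clud] — clud of type ⟨⟨⟨t,⟨t,e⟩⟩,⟨⟨t,t⟩,⟨t,⟨e,e⟩⟩⟩⟩,⟨⟨e,⟨t,⟨⟨e,e⟩,⟨t,t⟩⟩⟩⟩,⟨e,t⟩⟩⟩ combines with dax of type ⟨⟨t,⟨t,e⟩⟩,⟨⟨t,t⟩,⟨t,⟨e,e⟩⟩⟩⟩: type ⟨⟨e,⟨t,⟨⟨e,e⟩,⟨t,t⟩⟩⟩⟩,⟨e,t⟩⟩.
[ombre [dax clud]]: t with ⟨⟨e,⟨t,⟨⟨e,e⟩,⟨t,t⟩⟩⟩⟩,⟨e,t⟩⟩ — neither is a function whose domain matches the other; composition fails here.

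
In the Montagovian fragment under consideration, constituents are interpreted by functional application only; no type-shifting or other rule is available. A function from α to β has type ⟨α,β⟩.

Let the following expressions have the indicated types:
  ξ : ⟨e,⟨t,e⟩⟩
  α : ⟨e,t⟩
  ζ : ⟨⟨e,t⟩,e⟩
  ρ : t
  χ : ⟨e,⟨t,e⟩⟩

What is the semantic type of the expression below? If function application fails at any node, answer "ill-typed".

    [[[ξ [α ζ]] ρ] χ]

⟨t,e⟩

[α ζ]: ζ is ⟨⟨e,t⟩,e⟩, α is ⟨e,t⟩; result e.
[ξ [α ζ]]: ξ is ⟨e,⟨t,e⟩⟩, [α ζ] is e; result ⟨t,e⟩.
[[ξ [α ζ]] ρ]: [ξ [α ζ]] is ⟨t,e⟩, ρ is t; result e.
[[[ξ [α ζ]] ρ] χ]: χ is ⟨e,⟨t,e⟩⟩, [[ξ [α ζ]] ρ] is e; result ⟨t,e⟩.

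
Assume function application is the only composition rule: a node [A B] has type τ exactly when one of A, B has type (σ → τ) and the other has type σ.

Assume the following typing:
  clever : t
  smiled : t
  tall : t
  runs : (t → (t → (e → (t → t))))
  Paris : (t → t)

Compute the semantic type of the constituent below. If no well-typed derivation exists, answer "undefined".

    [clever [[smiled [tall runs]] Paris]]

At [tall runs], runs : (t → (t → (e → (t → t)))) takes tall : t, giving (t → (e → (t → t))).
At [smiled [tall runs]], [tall runs] : (t → (e → (t → t))) takes smiled : t, giving (e → (t → t)).
At [[smiled [tall runs]] Paris]: neither (e → (t → t)) nor (t → t) can take the other as argument; the node is ill-typed.

undefined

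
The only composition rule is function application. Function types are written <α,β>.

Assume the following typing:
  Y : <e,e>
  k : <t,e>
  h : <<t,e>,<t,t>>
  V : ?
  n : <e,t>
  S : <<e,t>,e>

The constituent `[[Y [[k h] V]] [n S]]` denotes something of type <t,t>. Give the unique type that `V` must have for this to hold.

For [[Y [[k h] V]] [n S]] to have type <t,t> with [n S] of type e, [Y [[k h] V]] must be the function: [Y [[k h] V]] : <e,<t,t>>.
For [Y [[k h] V]] to have type <e,<t,t>> with Y of type <e,e>, [[k h] V] must be the function: [[k h] V] : <<e,e>,<e,<t,t>>>.
For [[k h] V] to have type <<e,e>,<e,<t,t>>> with [k h] of type <t,t>, V must be the function: V : <<t,t>,<<e,e>,<e,<t,t>>>>.

<<t,t>,<<e,e>,<e,<t,t>>>>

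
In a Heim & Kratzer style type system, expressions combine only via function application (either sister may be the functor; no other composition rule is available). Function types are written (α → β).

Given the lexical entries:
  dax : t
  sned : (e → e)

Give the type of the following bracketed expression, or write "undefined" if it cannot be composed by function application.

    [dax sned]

undefined

At [dax sned]: neither t nor (e → e) can take the other as argument; the node is ill-typed.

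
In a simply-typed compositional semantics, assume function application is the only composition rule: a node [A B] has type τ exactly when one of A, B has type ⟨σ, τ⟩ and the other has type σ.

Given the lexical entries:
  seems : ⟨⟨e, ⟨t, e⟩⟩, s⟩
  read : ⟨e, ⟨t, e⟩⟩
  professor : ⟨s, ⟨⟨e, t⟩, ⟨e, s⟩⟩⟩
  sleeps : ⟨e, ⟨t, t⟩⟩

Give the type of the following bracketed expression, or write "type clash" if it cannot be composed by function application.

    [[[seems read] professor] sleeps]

type clash

[seems read]: ⟨⟨e, ⟨t, e⟩⟩, s⟩ applied to ⟨e, ⟨t, e⟩⟩ yields s.
[[seems read] professor]: ⟨s, ⟨⟨e, t⟩, ⟨e, s⟩⟩⟩ applied to s yields ⟨⟨e, t⟩, ⟨e, s⟩⟩.
At [[[seems read] professor] sleeps]: neither ⟨⟨e, t⟩, ⟨e, s⟩⟩ nor ⟨e, ⟨t, t⟩⟩ can take the other as argument; the node is ill-typed.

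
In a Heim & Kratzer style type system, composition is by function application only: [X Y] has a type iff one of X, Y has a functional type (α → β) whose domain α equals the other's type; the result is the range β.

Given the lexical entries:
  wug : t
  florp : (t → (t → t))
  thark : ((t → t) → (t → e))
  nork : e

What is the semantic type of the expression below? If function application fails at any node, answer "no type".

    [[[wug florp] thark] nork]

no type

[wug florp]: functor florp : (t → (t → t)), argument wug : t; result (t → t).
[[wug florp] thark]: functor thark : ((t → t) → (t → e)), argument [wug florp] : (t → t); result (t → e).
[[[wug florp] thark] nork]: (t → e) and e cannot combine by function application — type clash.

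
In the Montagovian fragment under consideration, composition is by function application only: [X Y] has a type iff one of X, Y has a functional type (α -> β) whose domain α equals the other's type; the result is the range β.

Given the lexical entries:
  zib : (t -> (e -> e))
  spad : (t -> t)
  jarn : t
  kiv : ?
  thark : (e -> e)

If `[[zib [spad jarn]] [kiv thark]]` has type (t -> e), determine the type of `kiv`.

((e -> e) -> ((e -> e) -> (t -> e)))

[[zib [spad jarn]] [kiv thark]] is required to be (t -> e). [zib [spad jarn]] : (e -> e) cannot yield (t -> e) as functor, so [kiv thark] : ((e -> e) -> (t -> e)).
[kiv thark] is required to be ((e -> e) -> (t -> e)). thark : (e -> e) cannot yield ((e -> e) -> (t -> e)) as functor, so kiv : ((e -> e) -> ((e -> e) -> (t -> e))).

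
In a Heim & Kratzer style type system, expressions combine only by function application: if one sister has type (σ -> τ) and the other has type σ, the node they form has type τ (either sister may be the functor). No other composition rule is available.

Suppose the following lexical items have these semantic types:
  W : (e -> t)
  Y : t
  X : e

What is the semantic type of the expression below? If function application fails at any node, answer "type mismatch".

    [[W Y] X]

type mismatch

At [W Y]: neither (e -> t) nor t can take the other as argument; the node is ill-typed.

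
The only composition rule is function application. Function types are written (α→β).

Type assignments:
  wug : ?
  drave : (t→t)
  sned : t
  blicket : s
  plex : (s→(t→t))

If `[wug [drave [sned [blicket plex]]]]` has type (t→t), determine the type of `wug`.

[wug [drave [sned [blicket plex]]]] must have type (t→t). The sister [drave [sned [blicket plex]]] has type t; that is not a function onto (t→t), so wug must be the functor, of type (t→(t→t)).

(t→(t→t))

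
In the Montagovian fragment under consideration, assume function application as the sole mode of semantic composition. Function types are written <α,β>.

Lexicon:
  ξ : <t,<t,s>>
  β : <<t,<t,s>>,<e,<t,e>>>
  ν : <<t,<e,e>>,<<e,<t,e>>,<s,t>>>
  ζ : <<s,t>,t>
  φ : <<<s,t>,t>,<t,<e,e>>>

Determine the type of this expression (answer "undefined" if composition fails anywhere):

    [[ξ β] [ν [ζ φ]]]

<s,t>

[ξ β] — β of type <<t,<t,s>>,<e,<t,e>>> combines with ξ of type <t,<t,s>>: type <e,<t,e>>.
[ζ φ] — φ of type <<<s,t>,t>,<t,<e,e>>> combines with ζ of type <<s,t>,t>: type <t,<e,e>>.
[ν [ζ φ]] — ν of type <<t,<e,e>>,<<e,<t,e>>,<s,t>>> combines with [ζ φ] of type <t,<e,e>>: type <<e,<t,e>>,<s,t>>.
[[ξ β] [ν [ζ φ]]] — [ν [ζ φ]] of type <<e,<t,e>>,<s,t>> combines with [ξ β] of type <e,<t,e>>: type <s,t>.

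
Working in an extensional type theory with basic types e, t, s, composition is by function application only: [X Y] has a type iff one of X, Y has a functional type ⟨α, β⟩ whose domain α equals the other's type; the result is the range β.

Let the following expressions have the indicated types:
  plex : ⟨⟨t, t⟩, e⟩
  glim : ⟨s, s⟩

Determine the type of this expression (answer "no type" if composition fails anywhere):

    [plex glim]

[plex glim]: ⟨⟨t, t⟩, e⟩ and ⟨s, s⟩ cannot combine by function application — type clash.

no type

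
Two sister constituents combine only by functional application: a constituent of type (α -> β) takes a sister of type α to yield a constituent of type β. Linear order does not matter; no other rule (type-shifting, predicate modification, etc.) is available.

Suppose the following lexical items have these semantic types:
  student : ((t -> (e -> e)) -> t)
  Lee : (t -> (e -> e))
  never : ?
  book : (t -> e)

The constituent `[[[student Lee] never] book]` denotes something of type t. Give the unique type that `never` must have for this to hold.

[[[student Lee] never] book] must have type t. The sister book has type (t -> e); that is not a function onto t, so [[student Lee] never] must be the functor, of type ((t -> e) -> t).
[[student Lee] never] must have type ((t -> e) -> t). The sister [student Lee] has type t; that is not a function onto ((t -> e) -> t), so never must be the functor, of type (t -> ((t -> e) -> t)).

(t -> ((t -> e) -> t))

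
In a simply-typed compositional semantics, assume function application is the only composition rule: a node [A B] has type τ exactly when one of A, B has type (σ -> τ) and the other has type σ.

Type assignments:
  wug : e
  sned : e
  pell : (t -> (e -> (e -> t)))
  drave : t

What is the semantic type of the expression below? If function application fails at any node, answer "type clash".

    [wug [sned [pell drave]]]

t

[pell drave] — pell of type (t -> (e -> (e -> t))) combines with drave of type t: type (e -> (e -> t)).
[sned [pell drave]] — [pell drave] of type (e -> (e -> t)) combines with sned of type e: type (e -> t).
[wug [sned [pell drave]]] — [sned [pell drave]] of type (e -> t) combines with wug of type e: type t.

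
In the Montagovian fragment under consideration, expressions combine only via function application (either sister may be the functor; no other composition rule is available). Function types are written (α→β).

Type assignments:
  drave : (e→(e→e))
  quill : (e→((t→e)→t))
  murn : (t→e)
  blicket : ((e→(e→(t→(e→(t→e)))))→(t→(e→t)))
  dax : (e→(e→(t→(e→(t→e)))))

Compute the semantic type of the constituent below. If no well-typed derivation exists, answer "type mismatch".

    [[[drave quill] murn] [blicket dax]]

type mismatch

At [drave quill]: neither (e→(e→e)) nor (e→((t→e)→t)) can take the other as argument; the node is ill-typed.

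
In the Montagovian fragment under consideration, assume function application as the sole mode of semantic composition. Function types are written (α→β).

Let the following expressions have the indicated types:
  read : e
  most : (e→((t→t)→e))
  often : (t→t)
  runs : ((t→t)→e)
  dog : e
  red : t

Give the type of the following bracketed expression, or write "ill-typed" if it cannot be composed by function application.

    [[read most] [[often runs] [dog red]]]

ill-typed

[read most]: functor most : (e→((t→t)→e)), argument read : e; result ((t→t)→e).
[often runs]: functor runs : ((t→t)→e), argument often : (t→t); result e.
[dog red]: e and t cannot combine by function application — type clash.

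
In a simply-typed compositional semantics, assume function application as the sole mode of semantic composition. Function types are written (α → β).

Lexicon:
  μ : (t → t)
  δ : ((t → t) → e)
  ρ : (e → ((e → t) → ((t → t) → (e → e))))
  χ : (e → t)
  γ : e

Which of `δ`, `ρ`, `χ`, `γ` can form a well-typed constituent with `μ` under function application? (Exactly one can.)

δ — combines: δ : ((t → t) → e) takes μ : (t → t) as argument, giving e.
ρ : (e → ((e → t) → ((t → t) → (e → e)))) — μ needs t; ρ needs e; neither fits.
χ : (e → t) — μ needs t; χ needs e; neither fits.
γ : e — μ needs t; γ needs nothing (atomic); neither fits.

δ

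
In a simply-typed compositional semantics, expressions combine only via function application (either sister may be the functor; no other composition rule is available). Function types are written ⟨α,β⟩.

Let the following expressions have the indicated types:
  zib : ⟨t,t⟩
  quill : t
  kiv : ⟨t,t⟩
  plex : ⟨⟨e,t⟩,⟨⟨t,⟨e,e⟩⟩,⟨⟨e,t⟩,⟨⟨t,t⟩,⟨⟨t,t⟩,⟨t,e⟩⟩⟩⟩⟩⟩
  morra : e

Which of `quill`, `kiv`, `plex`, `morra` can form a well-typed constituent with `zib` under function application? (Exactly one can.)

quill

quill — combines: zib : ⟨t,t⟩ takes quill : t as argument, giving t.
kiv : ⟨t,t⟩ — does not combine with zib.
plex : ⟨⟨e,t⟩,⟨⟨t,⟨e,e⟩⟩,⟨⟨e,t⟩,⟨⟨t,t⟩,⟨⟨t,t⟩,⟨t,e⟩⟩⟩⟩⟩⟩ — does not combine with zib.
morra : e — does not combine with zib.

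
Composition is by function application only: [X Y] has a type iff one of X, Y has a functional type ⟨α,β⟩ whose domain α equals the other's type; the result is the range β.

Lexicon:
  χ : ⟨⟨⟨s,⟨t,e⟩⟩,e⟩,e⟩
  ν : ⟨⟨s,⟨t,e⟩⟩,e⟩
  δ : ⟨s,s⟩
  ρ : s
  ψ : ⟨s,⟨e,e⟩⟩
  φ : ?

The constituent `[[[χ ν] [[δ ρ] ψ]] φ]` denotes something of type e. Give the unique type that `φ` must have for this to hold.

At [[[χ ν] [[δ ρ] ψ]] φ] (required: e): [[χ ν] [[δ ρ] ψ]] is e, which is not a function with range e; hence φ is the functor — type ⟨e,e⟩.

⟨e,e⟩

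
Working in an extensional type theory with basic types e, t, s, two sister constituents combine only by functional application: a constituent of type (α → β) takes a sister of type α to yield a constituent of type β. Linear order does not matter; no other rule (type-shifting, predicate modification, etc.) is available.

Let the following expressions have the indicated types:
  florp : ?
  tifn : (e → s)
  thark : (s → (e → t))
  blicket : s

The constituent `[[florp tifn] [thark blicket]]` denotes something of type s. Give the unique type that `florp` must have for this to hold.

((e → s) → ((e → t) → s))

For [[florp tifn] [thark blicket]] to have type s with [thark blicket] of type (e → t), [florp tifn] must be the function: [florp tifn] : ((e → t) → s).
For [florp tifn] to have type ((e → t) → s) with tifn of type (e → s), florp must be the function: florp : ((e → s) → ((e → t) → s)).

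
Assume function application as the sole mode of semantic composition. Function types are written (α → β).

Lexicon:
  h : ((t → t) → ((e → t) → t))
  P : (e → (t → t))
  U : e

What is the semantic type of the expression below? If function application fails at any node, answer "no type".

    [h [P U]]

((e → t) → t)

At [P U], P : (e → (t → t)) takes U : e, giving (t → t).
At [h [P U]], h : ((t → t) → ((e → t) → t)) takes [P U] : (t → t), giving ((e → t) → t).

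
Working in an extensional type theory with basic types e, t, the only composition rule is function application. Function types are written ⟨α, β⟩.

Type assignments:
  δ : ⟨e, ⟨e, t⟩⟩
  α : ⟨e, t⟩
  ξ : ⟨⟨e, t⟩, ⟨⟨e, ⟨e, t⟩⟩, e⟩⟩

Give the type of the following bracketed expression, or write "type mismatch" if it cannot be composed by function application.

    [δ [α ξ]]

e

[α ξ]: ξ is ⟨⟨e, t⟩, ⟨⟨e, ⟨e, t⟩⟩, e⟩⟩, α is ⟨e, t⟩; result ⟨⟨e, ⟨e, t⟩⟩, e⟩.
[δ [α ξ]]: [α ξ] is ⟨⟨e, ⟨e, t⟩⟩, e⟩, δ is ⟨e, ⟨e, t⟩⟩; result e.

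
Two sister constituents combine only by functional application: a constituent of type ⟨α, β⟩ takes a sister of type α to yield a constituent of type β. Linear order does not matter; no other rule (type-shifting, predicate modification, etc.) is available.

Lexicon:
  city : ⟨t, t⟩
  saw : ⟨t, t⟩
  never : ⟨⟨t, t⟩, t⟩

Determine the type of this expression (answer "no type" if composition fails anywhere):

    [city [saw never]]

[saw never]: ⟨⟨t, t⟩, t⟩ applied to ⟨t, t⟩ yields t.
[city [saw never]]: ⟨t, t⟩ applied to t yields t.

t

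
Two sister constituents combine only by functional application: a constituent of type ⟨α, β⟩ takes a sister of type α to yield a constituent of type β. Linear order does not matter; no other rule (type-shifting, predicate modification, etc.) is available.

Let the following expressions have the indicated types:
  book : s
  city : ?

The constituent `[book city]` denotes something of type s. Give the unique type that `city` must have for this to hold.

At [book city] (required: s): book is s, which is not a function with range s; hence city is the functor — type ⟨s, s⟩.

⟨s, s⟩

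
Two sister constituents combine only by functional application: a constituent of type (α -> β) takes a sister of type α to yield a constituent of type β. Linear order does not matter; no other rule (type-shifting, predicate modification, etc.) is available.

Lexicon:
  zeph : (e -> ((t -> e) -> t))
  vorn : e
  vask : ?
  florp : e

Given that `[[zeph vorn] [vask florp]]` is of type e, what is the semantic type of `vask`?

(e -> (((t -> e) -> t) -> e))

[[zeph vorn] [vask florp]] must have type e. The sister [zeph vorn] has type ((t -> e) -> t); that is not a function onto e, so [vask florp] must be the functor, of type (((t -> e) -> t) -> e).
[vask florp] must have type (((t -> e) -> t) -> e). The sister florp has type e; that is not a function onto (((t -> e) -> t) -> e), so vask must be the functor, of type (e -> (((t -> e) -> t) -> e)).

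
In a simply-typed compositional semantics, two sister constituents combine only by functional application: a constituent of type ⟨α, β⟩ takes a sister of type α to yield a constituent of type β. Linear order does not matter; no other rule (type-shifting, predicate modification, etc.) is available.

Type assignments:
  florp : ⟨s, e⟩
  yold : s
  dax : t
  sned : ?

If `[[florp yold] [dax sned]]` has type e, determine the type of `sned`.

⟨t, ⟨e, e⟩⟩

For [[florp yold] [dax sned]] to have type e with [florp yold] of type e, [dax sned] must be the function: [dax sned] : ⟨e, e⟩.
For [dax sned] to have type ⟨e, e⟩ with dax of type t, sned must be the function: sned : ⟨t, ⟨e, e⟩⟩.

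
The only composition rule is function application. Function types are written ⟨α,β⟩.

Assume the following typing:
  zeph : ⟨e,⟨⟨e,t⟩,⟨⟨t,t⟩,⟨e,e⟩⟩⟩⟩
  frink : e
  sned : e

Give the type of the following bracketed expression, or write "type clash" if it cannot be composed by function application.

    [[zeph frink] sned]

At [zeph frink], zeph : ⟨e,⟨⟨e,t⟩,⟨⟨t,t⟩,⟨e,e⟩⟩⟩⟩ takes frink : e, giving ⟨⟨e,t⟩,⟨⟨t,t⟩,⟨e,e⟩⟩⟩.
[[zeph frink] sned]: ⟨⟨e,t⟩,⟨⟨t,t⟩,⟨e,e⟩⟩⟩ and e cannot combine by function application — type clash.

type clash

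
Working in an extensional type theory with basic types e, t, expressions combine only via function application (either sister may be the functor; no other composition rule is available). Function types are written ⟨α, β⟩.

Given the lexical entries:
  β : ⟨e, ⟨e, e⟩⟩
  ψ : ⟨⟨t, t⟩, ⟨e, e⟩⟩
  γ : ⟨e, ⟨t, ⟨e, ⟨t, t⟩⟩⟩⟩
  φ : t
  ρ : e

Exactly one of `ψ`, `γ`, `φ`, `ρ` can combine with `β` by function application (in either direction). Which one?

ψ : ⟨⟨t, t⟩, ⟨e, e⟩⟩ — β needs e; ψ needs ⟨t, t⟩; neither fits.
γ : ⟨e, ⟨t, ⟨e, ⟨t, t⟩⟩⟩⟩ — β needs e; γ needs e; neither fits.
φ : t — β needs e; φ needs nothing (atomic); neither fits.
ρ — combines: β : ⟨e, ⟨e, e⟩⟩ takes ρ : e as argument, giving ⟨e, e⟩.

ρ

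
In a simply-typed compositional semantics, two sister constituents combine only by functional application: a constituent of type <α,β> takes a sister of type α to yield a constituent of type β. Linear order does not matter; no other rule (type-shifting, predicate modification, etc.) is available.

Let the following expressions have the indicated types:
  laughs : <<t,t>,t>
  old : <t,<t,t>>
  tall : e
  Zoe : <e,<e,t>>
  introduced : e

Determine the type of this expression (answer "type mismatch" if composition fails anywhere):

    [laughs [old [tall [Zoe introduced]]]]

t

[Zoe introduced] — Zoe of type <e,<e,t>> combines with introduced of type e: type <e,t>.
[tall [Zoe introduced]] — [Zoe introduced] of type <e,t> combines with tall of type e: type t.
[old [tall [Zoe introduced]]] — old of type <t,<t,t>> combines with [tall [Zoe introduced]] of type t: type <t,t>.
[laughs [old [tall [Zoe introduced]]]] — laughs of type <<t,t>,t> combines with [old [tall [Zoe introduced]]] of type <t,t>: type t.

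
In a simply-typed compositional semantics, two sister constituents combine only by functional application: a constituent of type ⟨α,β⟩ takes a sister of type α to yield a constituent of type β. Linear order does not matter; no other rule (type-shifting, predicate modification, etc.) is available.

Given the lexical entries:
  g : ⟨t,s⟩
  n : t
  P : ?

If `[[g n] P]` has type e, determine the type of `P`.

⟨s,e⟩

[[g n] P] is required to be e. [g n] : s cannot yield e as functor, so P : ⟨s,e⟩.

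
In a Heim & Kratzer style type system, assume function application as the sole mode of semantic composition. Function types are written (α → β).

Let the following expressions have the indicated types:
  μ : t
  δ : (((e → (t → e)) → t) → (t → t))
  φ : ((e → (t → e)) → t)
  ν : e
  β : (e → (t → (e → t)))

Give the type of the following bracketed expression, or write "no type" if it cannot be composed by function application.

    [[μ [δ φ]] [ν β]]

(e → t)

[δ φ]: functor δ : (((e → (t → e)) → t) → (t → t)), argument φ : ((e → (t → e)) → t); result (t → t).
[μ [δ φ]]: functor [δ φ] : (t → t), argument μ : t; result t.
[ν β]: functor β : (e → (t → (e → t))), argument ν : e; result (t → (e → t)).
[[μ [δ φ]] [ν β]]: functor [ν β] : (t → (e → t)), argument [μ [δ φ]] : t; result (e → t).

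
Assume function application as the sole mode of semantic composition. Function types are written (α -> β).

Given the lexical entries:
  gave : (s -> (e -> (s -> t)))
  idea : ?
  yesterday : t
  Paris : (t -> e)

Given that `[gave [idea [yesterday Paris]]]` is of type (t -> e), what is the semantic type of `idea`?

(e -> ((s -> (e -> (s -> t))) -> (t -> e)))

[gave [idea [yesterday Paris]]] is required to be (t -> e). gave : (s -> (e -> (s -> t))) cannot yield (t -> e) as functor, so [idea [yesterday Paris]] : ((s -> (e -> (s -> t))) -> (t -> e)).
[idea [yesterday Paris]] is required to be ((s -> (e -> (s -> t))) -> (t -> e)). [yesterday Paris] : e cannot yield ((s -> (e -> (s -> t))) -> (t -> e)) as functor, so idea : (e -> ((s -> (e -> (s -> t))) -> (t -> e))).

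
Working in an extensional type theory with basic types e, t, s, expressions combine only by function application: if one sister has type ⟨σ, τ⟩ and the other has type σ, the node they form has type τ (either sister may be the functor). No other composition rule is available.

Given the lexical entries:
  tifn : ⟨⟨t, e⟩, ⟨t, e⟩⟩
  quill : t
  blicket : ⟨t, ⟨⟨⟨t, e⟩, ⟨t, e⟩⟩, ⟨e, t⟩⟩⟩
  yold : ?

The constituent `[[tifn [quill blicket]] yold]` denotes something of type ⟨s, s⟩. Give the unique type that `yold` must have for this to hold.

⟨⟨e, t⟩, ⟨s, s⟩⟩

[[tifn [quill blicket]] yold] must have type ⟨s, s⟩. The sister [tifn [quill blicket]] has type ⟨e, t⟩; that is not a function onto ⟨s, s⟩, so yold must be the functor, of type ⟨⟨e, t⟩, ⟨s, s⟩⟩.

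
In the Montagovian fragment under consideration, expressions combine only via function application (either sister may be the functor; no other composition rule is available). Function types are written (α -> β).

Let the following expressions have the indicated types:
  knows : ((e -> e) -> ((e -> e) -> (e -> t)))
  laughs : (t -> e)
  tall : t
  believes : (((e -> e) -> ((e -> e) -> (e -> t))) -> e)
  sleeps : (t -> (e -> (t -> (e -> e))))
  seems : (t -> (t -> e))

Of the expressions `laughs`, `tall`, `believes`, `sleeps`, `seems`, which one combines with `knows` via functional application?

believes

laughs : (t -> e) — no; knows wants (e -> e), and laughs wants t.
tall : t — no; knows wants (e -> e), and tall wants nothing (atomic).
believes — combines: believes : (((e -> e) -> ((e -> e) -> (e -> t))) -> e) takes knows : ((e -> e) -> ((e -> e) -> (e -> t))) as argument, giving e.
sleeps : (t -> (e -> (t -> (e -> e)))) — no; knows wants (e -> e), and sleeps wants t.
seems : (t -> (t -> e)) — no; knows wants (e -> e), and seems wants t.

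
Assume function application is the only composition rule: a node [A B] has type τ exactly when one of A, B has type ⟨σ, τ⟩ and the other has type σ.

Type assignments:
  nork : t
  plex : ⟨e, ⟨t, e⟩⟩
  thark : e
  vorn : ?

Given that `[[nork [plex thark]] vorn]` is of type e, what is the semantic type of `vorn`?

At [[nork [plex thark]] vorn] (required: e): [nork [plex thark]] is e, which is not a function with range e; hence vorn is the functor — type ⟨e, e⟩.

⟨e, e⟩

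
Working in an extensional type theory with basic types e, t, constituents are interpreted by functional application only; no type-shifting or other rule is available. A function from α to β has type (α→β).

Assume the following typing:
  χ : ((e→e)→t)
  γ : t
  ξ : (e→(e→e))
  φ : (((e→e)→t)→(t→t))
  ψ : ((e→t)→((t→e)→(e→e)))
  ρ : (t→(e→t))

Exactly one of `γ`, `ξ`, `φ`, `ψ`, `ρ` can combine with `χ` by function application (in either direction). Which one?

φ

γ : t — neither side's domain matches the other.
ξ : (e→(e→e)) — neither side's domain matches the other.
φ — combines: φ : (((e→e)→t)→(t→t)) takes χ : ((e→e)→t) as argument, giving (t→t).
ψ : ((e→t)→((t→e)→(e→e))) — neither side's domain matches the other.
ρ : (t→(e→t)) — neither side's domain matches the other.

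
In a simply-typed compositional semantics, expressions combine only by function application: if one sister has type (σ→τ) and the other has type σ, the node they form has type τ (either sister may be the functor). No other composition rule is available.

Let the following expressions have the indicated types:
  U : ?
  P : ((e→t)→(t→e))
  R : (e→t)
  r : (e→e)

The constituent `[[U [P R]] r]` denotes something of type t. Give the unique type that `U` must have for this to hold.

((t→e)→((e→e)→t))

[[U [P R]] r] must have type t. The sister r has type (e→e); that is not a function onto t, so [U [P R]] must be the functor, of type ((e→e)→t).
[U [P R]] must have type ((e→e)→t). The sister [P R] has type (t→e); that is not a function onto ((e→e)→t), so U must be the functor, of type ((t→e)→((e→e)→t)).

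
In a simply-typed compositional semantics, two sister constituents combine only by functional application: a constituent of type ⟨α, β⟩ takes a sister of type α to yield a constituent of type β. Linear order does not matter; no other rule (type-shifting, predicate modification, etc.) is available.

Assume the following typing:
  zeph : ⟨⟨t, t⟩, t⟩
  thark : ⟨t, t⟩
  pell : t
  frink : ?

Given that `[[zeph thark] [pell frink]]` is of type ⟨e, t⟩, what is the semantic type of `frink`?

[[zeph thark] [pell frink]] is required to be ⟨e, t⟩. [zeph thark] : t cannot yield ⟨e, t⟩ as functor, so [pell frink] : ⟨t, ⟨e, t⟩⟩.
[pell frink] is required to be ⟨t, ⟨e, t⟩⟩. pell : t cannot yield ⟨t, ⟨e, t⟩⟩ as functor, so frink : ⟨t, ⟨t, ⟨e, t⟩⟩⟩.

⟨t, ⟨t, ⟨e, t⟩⟩⟩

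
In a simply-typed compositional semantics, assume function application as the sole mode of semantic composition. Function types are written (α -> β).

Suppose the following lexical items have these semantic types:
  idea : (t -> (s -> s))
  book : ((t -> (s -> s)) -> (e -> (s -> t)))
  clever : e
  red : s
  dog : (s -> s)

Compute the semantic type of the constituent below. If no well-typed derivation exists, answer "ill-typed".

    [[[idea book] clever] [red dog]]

[idea book]: ((t -> (s -> s)) -> (e -> (s -> t))) applied to (t -> (s -> s)) yields (e -> (s -> t)).
[[idea book] clever]: (e -> (s -> t)) applied to e yields (s -> t).
[red dog]: (s -> s) applied to s yields s.
[[[idea book] clever] [red dog]]: (s -> t) applied to s yields t.

t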